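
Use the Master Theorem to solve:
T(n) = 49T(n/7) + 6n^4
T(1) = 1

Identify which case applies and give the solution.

a=49, b=7, f(n)=6n^4. log_7(49) = 2. Since c=4 > 2 and the regularity condition holds (49(n/7)^4 = (49/7^4)n^4 with 49/7^4 < 1), Case 3 applies: T(n) = Θ(f(n)) = O(n^4).

Answer: O(n^4) - Case 3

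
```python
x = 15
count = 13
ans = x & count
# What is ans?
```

Trace:
`x = 15` → x = 15
`count = 13` → count = 13
`ans = x & count` → ans = 13
So ans = 13

Answer: 13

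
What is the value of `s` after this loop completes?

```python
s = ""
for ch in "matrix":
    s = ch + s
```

Reverse 'matrix'
`s` takes the values: "" → "m" → "am" → "tam" → "rtam" → "irtam" → "xirtam"

Answer: "xirtam"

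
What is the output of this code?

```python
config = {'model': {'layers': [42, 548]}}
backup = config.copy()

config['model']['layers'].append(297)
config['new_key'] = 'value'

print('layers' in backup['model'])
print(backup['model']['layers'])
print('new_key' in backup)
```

Key concept: shallow copy gotcha with nested dict.
Step by step:
`config = {'model': {'layers': [42, 548]}}` → config = {'model': {'layers': [42, 548]}}
`backup = config.copy()` → backup = {'model': {'layers': [42, 548]}}
`config['model']['layers'].append(297)` → config = {'model': {'layers': [42, 548, 297]}}; backup = {'model': {'layers': [42, 548, 297]}}
`config['new_key'] = 'value'` → config = {'model': {'layers': [42, 548, 297]}, 'new_key': 'value'}
`print('layers' in backup['model'])` → prints True
`print(backup['model']['layers'])` → prints [42, 548, 297]
`print('new_key' in backup)` → prints False

Answer:
True
[42, 548, 297]
False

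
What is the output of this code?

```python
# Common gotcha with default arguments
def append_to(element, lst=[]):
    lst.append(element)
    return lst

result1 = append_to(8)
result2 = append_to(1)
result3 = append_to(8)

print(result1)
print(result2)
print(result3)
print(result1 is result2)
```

Key concept: mutable default argument gotcha.
Step by step:
`result1 = append_to(8)` → result1 = [8]
`result2 = append_to(1)` → result1 = [8, 1] (same object as result2); result2 = [8, 1] (same object as result1)
`result3 = append_to(8)` → result1 = [8, 1, 8] (same object as result2, result3); result2 = [8, 1, 8] (same object as result1, result3); result3 = [8, 1, 8] (same object as result1, result2)
`print(result1)` → prints [8, 1, 8]
`print(result2)` → prints [8, 1, 8]
`print(result3)` → prints [8, 1, 8]
`print(result1 is result2)` → prints True

Answer:
[8, 1, 8]
[8, 1, 8]
[8, 1, 8]
True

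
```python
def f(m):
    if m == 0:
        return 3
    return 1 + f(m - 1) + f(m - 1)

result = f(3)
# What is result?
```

f(m) = 1 + 2·f(m-1), f(0)=3. Closed form: (3+1)·2^3 - 1 = 31.

Answer: 31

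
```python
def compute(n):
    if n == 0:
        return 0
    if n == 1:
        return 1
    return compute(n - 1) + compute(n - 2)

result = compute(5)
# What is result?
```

Build up from base cases: compute(0)=0, compute(1)=1, compute(2)=1, compute(3)=2, compute(4)=3, compute(5)=5

Answer: 5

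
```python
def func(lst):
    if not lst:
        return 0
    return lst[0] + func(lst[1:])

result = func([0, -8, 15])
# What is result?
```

0 + (-8) + 15 + 0 = 7

Answer: 7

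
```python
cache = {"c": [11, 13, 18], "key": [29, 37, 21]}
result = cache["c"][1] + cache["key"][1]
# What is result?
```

Trace:
`cache = {"c": [11, 13, 18], "key": [29, 37, 21]}` → cache = {'c': [11, 13, 18], 'key': [29, 37, 21]}
`result = cache["c"][1] + cache["key"][1]` → result = 50
So result = 50

Answer: 50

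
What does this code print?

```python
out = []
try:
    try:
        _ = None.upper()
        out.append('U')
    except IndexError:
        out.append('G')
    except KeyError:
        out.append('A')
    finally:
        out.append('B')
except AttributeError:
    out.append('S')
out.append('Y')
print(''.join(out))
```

Execution trace: 'B' (finally) → 'S' (outer except AttributeError) → 'Y' (after the try/except). Output: BSY

Answer: BSY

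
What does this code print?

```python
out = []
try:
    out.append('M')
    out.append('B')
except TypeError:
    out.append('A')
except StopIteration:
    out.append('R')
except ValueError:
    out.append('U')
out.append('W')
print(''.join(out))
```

Execution trace: 'M' (try body) → 'B' (try body, no exception) → 'W' (after the try/except). Output: MBW

Answer: MBW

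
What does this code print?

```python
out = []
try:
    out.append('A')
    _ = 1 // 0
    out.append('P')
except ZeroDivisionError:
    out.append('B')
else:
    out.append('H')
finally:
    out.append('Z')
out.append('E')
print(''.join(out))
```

Execution trace: 'A' (try body) → 'B' (except ZeroDivisionError) → 'Z' (finally) → 'E' (after the try/except). Output: ABZE

Answer: ABZE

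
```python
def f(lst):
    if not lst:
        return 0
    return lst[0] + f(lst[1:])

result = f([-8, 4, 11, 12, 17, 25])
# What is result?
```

(-8) + 4 + 11 + 12 + 17 + 25 + 0 = 61

Answer: 61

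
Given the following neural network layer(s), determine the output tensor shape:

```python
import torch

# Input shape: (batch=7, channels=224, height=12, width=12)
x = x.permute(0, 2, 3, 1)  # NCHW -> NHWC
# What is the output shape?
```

Input: (7, 224, 12, 12) -> Output: (7, 12, 12, 224)

Answer: (7, 12, 12, 224)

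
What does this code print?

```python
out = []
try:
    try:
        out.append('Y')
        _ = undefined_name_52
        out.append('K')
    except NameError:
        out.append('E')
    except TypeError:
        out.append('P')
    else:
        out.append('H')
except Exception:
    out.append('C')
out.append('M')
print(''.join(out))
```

Execution trace: 'Y' (inner try body) → 'E' (inner except NameError) → 'M' (after the try/except). Output: YEM

Answer: YEM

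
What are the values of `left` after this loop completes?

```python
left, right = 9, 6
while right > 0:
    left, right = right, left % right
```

GCD of 9 and 6
`left` takes the values: 9 → 6 → 3

Answer: 3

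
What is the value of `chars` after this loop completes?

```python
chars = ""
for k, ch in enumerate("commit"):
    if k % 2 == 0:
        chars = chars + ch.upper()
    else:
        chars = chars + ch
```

Uppercase even positions in 'commit'
`chars` takes the values: "" → "C" → "Co" → "CoM" → "CoMm" → "CoMmI" → "CoMmIt"

Answer: "CoMmIt"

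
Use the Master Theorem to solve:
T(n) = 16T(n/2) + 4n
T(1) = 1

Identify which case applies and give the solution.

a=16, b=2, f(n)=4n. log_2(16) = 4. Since c=1 < 4, Case 1 applies: T(n) = Θ(n^log_b(a)) = O(n^4).

Answer: O(n^4) - Case 1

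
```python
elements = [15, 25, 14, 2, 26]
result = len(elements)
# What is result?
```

Trace:
`elements = [15, 25, 14, 2, 26]` → elements = [15, 25, 14, 2, 26]
`result = len(elements)` → result = 5
So result = 5

Answer: 5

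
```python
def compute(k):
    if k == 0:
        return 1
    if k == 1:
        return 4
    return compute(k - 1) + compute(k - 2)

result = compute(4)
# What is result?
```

Build up from base cases: compute(0)=1, compute(1)=4, compute(2)=5, compute(3)=9, compute(4)=14

Answer: 14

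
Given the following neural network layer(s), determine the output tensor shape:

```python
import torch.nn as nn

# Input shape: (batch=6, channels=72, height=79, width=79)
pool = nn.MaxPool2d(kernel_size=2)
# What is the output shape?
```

Input: (6, 72, 79, 79) -> Output: (6, 72, 39, 39)

Answer: (6, 72, 39, 39)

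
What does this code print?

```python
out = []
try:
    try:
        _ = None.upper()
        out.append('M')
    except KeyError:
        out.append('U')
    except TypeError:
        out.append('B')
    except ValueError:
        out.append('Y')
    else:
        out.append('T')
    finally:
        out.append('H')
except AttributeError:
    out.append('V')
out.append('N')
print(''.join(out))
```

Execution trace: 'H' (inner finally) → 'V' (outer except AttributeError) → 'N' (after the try/except). Output: HVN

Answer: HVN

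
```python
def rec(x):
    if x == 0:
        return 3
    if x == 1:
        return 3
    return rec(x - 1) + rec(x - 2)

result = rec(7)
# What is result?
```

Build up from base cases: rec(0)=3, rec(1)=3, rec(2)=6, rec(3)=9, rec(4)=15, rec(5)=24, rec(6)=39, ..., rec(7)=63

Answer: 63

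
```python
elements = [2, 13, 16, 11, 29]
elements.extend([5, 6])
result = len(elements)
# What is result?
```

Trace:
`elements = [2, 13, 16, 11, 29]` → elements = [2, 13, 16, 11, 29]
`elements.extend([5, 6])` → elements = [2, 13, 16, 11, 29, 5, 6]
`result = len(elements)` → result = 7
So result = 7

Answer: 7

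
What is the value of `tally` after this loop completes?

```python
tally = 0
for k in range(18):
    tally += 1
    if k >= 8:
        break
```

Loop breaks when k reaches 8, tally is 9
`tally` takes the values: 0 → 1 → 2 → 3 → 4 → 5 → 6 → 7 → 8 → 9

Answer: 9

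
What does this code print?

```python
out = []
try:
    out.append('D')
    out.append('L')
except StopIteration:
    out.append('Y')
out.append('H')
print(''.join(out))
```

Execution trace: 'D' (try body) → 'L' (try body, no exception) → 'H' (after the try/except). Output: DLH

Answer: DLH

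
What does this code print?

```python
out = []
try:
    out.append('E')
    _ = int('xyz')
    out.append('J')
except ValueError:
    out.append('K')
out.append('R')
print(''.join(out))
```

Execution trace: 'E' (try body) → 'K' (except ValueError) → 'R' (after the try/except). Output: EKR

Answer: EKR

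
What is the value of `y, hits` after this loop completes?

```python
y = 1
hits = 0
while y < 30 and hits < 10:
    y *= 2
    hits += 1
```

Double until >= 30 or 10 iterations
`y, hits` takes the values: (1, 0) → (2, 0) → (2, 1) → (4, 1) → (4, 2) → (8, 2) → (8, 3) → (16, 3) → (16, 4) → (32, 4) → (32, 5)

Answer: 32, 5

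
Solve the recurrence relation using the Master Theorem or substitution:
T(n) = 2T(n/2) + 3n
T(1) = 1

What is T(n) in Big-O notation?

By Master Theorem: a=2, b=2, f(n)=3n. Since log_2(2) = 1 and f(n) = Θ(n^1), Case 2 applies. T(n) = O(n log n).

Answer: O(n log n)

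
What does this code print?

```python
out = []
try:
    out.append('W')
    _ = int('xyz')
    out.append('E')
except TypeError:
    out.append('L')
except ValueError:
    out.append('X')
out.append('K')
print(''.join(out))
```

Execution trace: 'W' (try body) → 'X' (except ValueError) → 'K' (after the try/except). Output: WXK

Answer: WXK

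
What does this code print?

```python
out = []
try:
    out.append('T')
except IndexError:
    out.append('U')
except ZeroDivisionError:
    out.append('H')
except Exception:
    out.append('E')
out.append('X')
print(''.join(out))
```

Execution trace: 'T' (try body, no exception) → 'X' (after the try/except). Output: TX

Answer: TX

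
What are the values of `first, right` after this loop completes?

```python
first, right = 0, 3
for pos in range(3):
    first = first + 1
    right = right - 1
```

first goes 0→3, right goes 3→0
`first, right` takes the values: (0, 3) → (1, 3) → (1, 2) → (2, 2) → (2, 1) → (3, 1) → (3, 0)

Answer: 3, 0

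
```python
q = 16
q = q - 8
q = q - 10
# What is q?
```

Trace:
`q = 16` → q = 16
`q = q - 8` → q = 8
`q = q - 10` → q = -2
So q = -2

Answer: -2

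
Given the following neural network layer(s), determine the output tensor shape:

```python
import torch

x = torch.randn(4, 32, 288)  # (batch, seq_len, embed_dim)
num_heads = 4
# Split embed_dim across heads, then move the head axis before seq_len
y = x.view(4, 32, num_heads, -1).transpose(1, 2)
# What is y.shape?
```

Input: (4, 32, 288) -> head_dim = 288 // 4 = 72; after view: (4, 32, 4, 72) -> after transpose(1, 2): (4, 4, 32, 72) -> Output: (4, 4, 32, 72)

Answer: (4, 4, 32, 72)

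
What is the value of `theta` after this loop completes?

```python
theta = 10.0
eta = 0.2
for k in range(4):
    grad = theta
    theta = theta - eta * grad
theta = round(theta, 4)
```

Gradient descent: w = 10.0 * (1 - 0.2)^4
`theta` takes the values: 10.0 → 8.0 → 6.4 → 5.12 → 4.096

Answer: 4.096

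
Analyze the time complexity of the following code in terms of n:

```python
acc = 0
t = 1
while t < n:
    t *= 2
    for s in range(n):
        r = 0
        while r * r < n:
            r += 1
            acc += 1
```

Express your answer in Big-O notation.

Each loop level contributes: log n × n × √n. Multiplying the contributions gives O(n√n log n).

Answer: O(n√n log n)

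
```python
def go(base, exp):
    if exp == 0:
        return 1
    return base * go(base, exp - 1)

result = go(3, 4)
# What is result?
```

go(3, 4) = 3 * 3 * 3 * 3 = 81

Answer: 81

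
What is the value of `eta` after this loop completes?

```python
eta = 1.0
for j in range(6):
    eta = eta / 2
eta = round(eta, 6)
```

Halving LR 6 times: 1 / 2^6
`eta` takes the values: 1.0 → 0.5 → 0.25 → 0.125 → 0.0625 → 0.03125 → 0.015625

Answer: 0.015625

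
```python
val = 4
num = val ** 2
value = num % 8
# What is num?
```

Trace:
`val = 4` → val = 4
`num = val ** 2` → num = 16
`value = num % 8` → value = 0
So num = 16

Answer: 16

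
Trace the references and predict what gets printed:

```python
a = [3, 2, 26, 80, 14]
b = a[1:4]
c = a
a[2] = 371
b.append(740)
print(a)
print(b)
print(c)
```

Key concept: slice vs alias.
Step by step:
`a = [3, 2, 26, 80, 14]` → a = [3, 2, 26, 80, 14]
`b = a[1:4]` → b = [2, 26, 80]
`c = a` → c = [3, 2, 26, 80, 14] (same object as a)
`a[2] = 371` → a = [3, 2, 371, 80, 14] (same object as c); c = [3, 2, 371, 80, 14] (same object as a)
`b.append(740)` → b = [2, 26, 80, 740]
`print(a)` → prints [3, 2, 371, 80, 14]
`print(b)` → prints [2, 26, 80, 740]
`print(c)` → prints [3, 2, 371, 80, 14]

Answer:
[3, 2, 371, 80, 14]
[2, 26, 80, 740]
[3, 2, 371, 80, 14]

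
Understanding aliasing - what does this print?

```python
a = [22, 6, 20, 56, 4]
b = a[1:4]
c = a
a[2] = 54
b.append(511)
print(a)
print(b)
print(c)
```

Key concept: slice vs alias.
Step by step:
`a = [22, 6, 20, 56, 4]` → a = [22, 6, 20, 56, 4]
`b = a[1:4]` → b = [6, 20, 56]
`c = a` → c = [22, 6, 20, 56, 4] (same object as a)
`a[2] = 54` → a = [22, 6, 54, 56, 4] (same object as c); c = [22, 6, 54, 56, 4] (same object as a)
`b.append(511)` → b = [6, 20, 56, 511]
`print(a)` → prints [22, 6, 54, 56, 4]
`print(b)` → prints [6, 20, 56, 511]
`print(c)` → prints [22, 6, 54, 56, 4]

Answer:
[22, 6, 54, 56, 4]
[6, 20, 56, 511]
[22, 6, 54, 56, 4]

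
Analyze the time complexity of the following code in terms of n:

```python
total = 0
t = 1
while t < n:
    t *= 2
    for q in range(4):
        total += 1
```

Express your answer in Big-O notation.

Each loop level contributes: log n × 1. Multiplying the contributions gives O(log n).

Answer: O(log n)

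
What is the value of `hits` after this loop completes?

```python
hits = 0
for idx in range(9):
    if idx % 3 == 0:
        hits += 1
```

Count numbers divisible by 3 in range(9)
`hits` takes the values: 0 → 1 → 2 → 3

Answer: 3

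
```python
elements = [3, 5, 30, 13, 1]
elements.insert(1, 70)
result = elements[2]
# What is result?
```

Trace:
`elements = [3, 5, 30, 13, 1]` → elements = [3, 5, 30, 13, 1]
`elements.insert(1, 70)` → elements = [3, 70, 5, 30, 13, 1]
`result = elements[2]` → result = 5
So result = 5

Answer: 5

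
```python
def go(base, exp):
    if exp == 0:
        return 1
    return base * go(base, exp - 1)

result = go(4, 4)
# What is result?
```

go(4, 4) = 4 * 4 * 4 * 4 = 256

Answer: 256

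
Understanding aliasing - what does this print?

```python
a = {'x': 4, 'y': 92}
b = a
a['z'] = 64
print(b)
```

Key concept: dict aliasing.
Step by step:
`a = {'x': 4, 'y': 92}` → a = {'x': 4, 'y': 92}
`b = a` → b = {'x': 4, 'y': 92} (same object as a)
`a['z'] = 64` → a = {'x': 4, 'y': 92, 'z': 64} (same object as b); b = {'x': 4, 'y': 92, 'z': 64} (same object as a)
`print(b)` → prints {'x': 4, 'y': 92, 'z': 64}

Answer: {'x': 4, 'y': 92, 'z': 64}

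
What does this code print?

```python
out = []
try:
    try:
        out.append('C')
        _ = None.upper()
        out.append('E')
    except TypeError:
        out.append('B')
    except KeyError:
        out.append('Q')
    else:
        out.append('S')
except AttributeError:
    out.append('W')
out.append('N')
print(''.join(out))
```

Execution trace: 'C' (try body) → 'W' (outer except AttributeError) → 'N' (after the try/except). Output: CWN

Answer: CWN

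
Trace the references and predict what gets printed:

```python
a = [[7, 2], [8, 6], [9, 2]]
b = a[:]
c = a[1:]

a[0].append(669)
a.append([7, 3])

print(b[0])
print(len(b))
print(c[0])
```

Key concept: slice with nested mutation.
Step by step:
`a = [[7, 2], [8, 6], [9, 2]]` → a = [[7, 2], [8, 6], [9, 2]]
`b = a[:]` → b = [[7, 2], [8, 6], [9, 2]]
`c = a[1:]` → c = [[8, 6], [9, 2]]
`a[0].append(669)` → a = [[7, 2, 669], [8, 6], [9, 2]]; b = [[7, 2, 669], [8, 6], [9, 2]]
`a.append([7, 3])` → a = [[7, 2, 669], [8, 6], [9, 2], [7, 3]]
`print(b[0])` → prints [7, 2, 669]
`print(len(b))` → prints 3
`print(c[0])` → prints [8, 6]

Answer:
[7, 2, 669]
3
[8, 6]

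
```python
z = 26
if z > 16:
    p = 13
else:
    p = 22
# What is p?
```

Trace:
`z = 26` → z = 26
`if z > 16: ...` → z > 16 is True → p = 13
So p = 13

Answer: 13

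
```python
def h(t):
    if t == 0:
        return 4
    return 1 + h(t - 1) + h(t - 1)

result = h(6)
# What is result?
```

h(t) = 1 + 2·h(t-1), h(0)=4. Closed form: (4+1)·2^6 - 1 = 319.

Answer: 319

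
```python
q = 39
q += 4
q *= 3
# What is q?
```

Trace:
`q = 39` → q = 39
`q += 4` → q = 43
`q *= 3` → q = 129
So q = 129

Answer: 129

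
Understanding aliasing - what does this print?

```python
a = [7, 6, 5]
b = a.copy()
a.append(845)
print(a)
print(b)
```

Key concept: list.copy() creates independent copy.
Step by step:
`a = [7, 6, 5]` → a = [7, 6, 5]
`b = a.copy()` → b = [7, 6, 5]
`a.append(845)` → a = [7, 6, 5, 845]
`print(a)` → prints [7, 6, 5, 845]
`print(b)` → prints [7, 6, 5]

Answer:
[7, 6, 5, 845]
[7, 6, 5]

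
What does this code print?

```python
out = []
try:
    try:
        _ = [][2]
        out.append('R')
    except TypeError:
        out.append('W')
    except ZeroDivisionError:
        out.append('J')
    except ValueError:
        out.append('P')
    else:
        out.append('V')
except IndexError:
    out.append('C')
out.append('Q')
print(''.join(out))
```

Execution trace: 'C' (outer except IndexError) → 'Q' (after the try/except). Output: CQ

Answer: CQ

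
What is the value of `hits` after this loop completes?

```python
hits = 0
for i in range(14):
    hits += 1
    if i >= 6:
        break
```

Loop breaks when i reaches 6, hits is 7
`hits` takes the values: 0 → 1 → 2 → 3 → 4 → 5 → 6 → 7

Answer: 7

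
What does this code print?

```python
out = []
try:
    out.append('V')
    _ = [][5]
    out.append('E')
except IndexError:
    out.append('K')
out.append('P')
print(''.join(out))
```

Execution trace: 'V' (try body) → 'K' (except IndexError) → 'P' (after the try/except). Output: VKP

Answer: VKP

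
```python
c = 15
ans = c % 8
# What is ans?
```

Trace:
`c = 15` → c = 15
`ans = c % 8` → ans = 7
So ans = 7

Answer: 7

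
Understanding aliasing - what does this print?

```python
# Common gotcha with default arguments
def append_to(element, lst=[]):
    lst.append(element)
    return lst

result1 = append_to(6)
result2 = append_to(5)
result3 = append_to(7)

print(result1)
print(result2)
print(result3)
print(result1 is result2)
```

Key concept: mutable default argument gotcha.
Step by step:
`result1 = append_to(6)` → result1 = [6]
`result2 = append_to(5)` → result1 = [6, 5] (same object as result2); result2 = [6, 5] (same object as result1)
`result3 = append_to(7)` → result1 = [6, 5, 7] (same object as result2, result3); result2 = [6, 5, 7] (same object as result1, result3); result3 = [6, 5, 7] (same object as result1, result2)
`print(result1)` → prints [6, 5, 7]
`print(result2)` → prints [6, 5, 7]
`print(result3)` → prints [6, 5, 7]
`print(result1 is result2)` → prints True

Answer:
[6, 5, 7]
[6, 5, 7]
[6, 5, 7]
True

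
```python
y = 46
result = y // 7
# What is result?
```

Trace:
`y = 46` → y = 46
`result = y // 7` → result = 6
So result = 6

Answer: 6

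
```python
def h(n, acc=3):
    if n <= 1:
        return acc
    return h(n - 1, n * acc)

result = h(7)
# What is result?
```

Accumulator trace (n, acc): (7, 3) -> (6, 21) -> (5, 126) -> (4, 630) -> (3, 2520) -> (2, 7560) -> (1, 15120) -> return 15120

Answer: 15120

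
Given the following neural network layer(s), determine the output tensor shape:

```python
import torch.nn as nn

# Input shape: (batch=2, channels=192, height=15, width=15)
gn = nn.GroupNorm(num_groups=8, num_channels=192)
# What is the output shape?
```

Input: (2, 192, 15, 15) -> Output: (2, 192, 15, 15)

Answer: (2, 192, 15, 15)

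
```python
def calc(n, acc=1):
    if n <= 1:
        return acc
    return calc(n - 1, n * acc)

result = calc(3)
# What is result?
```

Accumulator trace (n, acc): (3, 1) -> (2, 3) -> (1, 6) -> return 6

Answer: 6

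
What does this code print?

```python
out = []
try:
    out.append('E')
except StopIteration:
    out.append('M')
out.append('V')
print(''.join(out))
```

Execution trace: 'E' (try body, no exception) → 'V' (after the try/except). Output: EV

Answer: EV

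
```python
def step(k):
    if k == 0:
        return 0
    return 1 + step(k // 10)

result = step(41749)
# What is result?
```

Count of digits of 41749: 5

Answer: 5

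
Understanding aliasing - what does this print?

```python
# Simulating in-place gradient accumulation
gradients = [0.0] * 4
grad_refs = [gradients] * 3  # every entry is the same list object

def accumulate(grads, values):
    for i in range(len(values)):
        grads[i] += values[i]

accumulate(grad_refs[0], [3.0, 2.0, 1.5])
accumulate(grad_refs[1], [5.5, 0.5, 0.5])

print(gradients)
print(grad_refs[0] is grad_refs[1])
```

Key concept: gradient accumulation aliasing.
Step by step:
`gradients = [0.0] * 4` → gradients = [0.0, 0.0, 0.0, 0.0]
`grad_refs = [gradients] * 3` → grad_refs = [[0.0, 0.0, 0.0, 0.0], [0.0, 0.0, 0.0, 0.0], [0.0, 0.0, 0.0, 0.0]]
`accumulate(grad_refs[0], [3.0, 2.0, 1.5])` → gradients = [3.0, 2.0, 1.5, 0.0]; grad_refs = [[3.0, 2.0, 1.5, 0.0], [3.0, 2.0, 1.5, 0.0], [3.0, 2.0, 1.5, 0.0]]
`accumulate(grad_refs[1], [5.5, 0.5, 0.5])` → gradients = [8.5, 2.5, 2.0, 0.0]; grad_refs = [[8.5, 2.5, 2.0, 0.0], [8.5, 2.5, 2.0, 0.0], [8.5, 2.5, 2.0, 0.0]]
`print(gradients)` → prints [8.5, 2.5, 2.0, 0.0]
`print(grad_refs[0] is grad_refs[1])` → prints True

Answer:
[8.5, 2.5, 2.0, 0.0]
True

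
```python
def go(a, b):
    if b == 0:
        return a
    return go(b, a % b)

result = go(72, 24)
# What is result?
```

go(72, 24) -> go(24, 0) -> 24

Answer: 24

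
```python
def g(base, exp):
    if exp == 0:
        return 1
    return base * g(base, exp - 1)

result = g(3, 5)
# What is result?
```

g(3, 5) = 3 * 3 * 3 * 3 * 3 = 243

Answer: 243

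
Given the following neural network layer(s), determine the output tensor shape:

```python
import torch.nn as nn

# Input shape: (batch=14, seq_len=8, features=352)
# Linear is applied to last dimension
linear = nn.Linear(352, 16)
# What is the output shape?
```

Input: (14, 8, 352) -> Output: (14, 8, 16)

Answer: (14, 8, 16)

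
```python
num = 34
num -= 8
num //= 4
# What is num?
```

Trace:
`num = 34` → num = 34
`num -= 8` → num = 26
`num //= 4` → num = 6
So num = 6

Answer: 6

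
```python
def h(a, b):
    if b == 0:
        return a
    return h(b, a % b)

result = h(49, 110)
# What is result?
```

h(49, 110) -> h(110, 49) -> h(49, 12) -> h(12, 1) -> h(1, 0) -> 1

Answer: 1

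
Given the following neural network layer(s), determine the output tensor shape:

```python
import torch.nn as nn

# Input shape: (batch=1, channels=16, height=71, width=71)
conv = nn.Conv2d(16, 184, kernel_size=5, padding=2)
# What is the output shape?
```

Input: (1, 16, 71, 71) -> Output: (1, 184, 71, 71)

Answer: (1, 184, 71, 71)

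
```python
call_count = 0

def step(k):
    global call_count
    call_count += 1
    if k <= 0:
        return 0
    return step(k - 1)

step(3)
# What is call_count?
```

Linear recursion stepping by 1: 4 calls from k=3 down to ≤0.

Answer: 4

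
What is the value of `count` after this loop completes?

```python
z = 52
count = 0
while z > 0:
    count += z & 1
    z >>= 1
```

Count set bits in 52 (binary: 0b110100)
`count` takes the values: 0 → 1 → 2 → 3

Answer: 3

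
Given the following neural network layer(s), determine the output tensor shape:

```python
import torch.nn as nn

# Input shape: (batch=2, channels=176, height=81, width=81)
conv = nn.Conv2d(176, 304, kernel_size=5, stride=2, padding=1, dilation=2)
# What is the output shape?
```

Input: (2, 176, 81, 81) -> Output: (2, 304, 38, 38)

Answer: (2, 304, 38, 38)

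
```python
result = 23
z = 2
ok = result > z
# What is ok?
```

Trace:
`result = 23` → result = 23
`z = 2` → z = 2
`ok = result > z` → ok = True
So ok = True

Answer: True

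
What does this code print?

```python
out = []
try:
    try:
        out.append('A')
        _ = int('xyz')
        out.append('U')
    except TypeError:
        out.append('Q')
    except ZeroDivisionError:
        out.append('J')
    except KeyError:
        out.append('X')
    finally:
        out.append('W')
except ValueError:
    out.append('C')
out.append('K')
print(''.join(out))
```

Execution trace: 'A' (inner try body) → 'W' (inner finally) → 'C' (outer except ValueError) → 'K' (after the try/except). Output: AWCK

Answer: AWCK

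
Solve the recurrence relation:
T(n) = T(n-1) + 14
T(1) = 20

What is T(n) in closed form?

Unrolling: T(n) = T(1) + 14·(n-1) = 20 + 14(n-1) = 14n + 6.

Answer: T(n) = 14n + 6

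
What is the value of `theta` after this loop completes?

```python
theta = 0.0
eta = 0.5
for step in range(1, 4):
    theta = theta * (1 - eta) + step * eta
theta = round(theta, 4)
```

Moving average with lr=0.5
`theta` takes the values: 0.0 → 0.5 → 1.25 → 2.125

Answer: 2.125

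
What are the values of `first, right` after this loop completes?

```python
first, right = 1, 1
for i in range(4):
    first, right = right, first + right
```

Fibonacci: after 4 iterations
`first, right` takes the values: (1, 1) → (1, 2) → (2, 3) → (3, 5) → (5, 8)

Answer: 5, 8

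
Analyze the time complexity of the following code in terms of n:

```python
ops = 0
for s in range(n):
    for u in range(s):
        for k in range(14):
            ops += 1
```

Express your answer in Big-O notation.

Each loop level contributes: n × n × 1. Multiplying the contributions gives O(n^2).

Answer: O(n^2)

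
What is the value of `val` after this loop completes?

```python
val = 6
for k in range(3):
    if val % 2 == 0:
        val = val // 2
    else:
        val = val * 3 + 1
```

Collatz-style transformation from 6
`val` takes the values: 6 → 3 → 10 → 5

Answer: 5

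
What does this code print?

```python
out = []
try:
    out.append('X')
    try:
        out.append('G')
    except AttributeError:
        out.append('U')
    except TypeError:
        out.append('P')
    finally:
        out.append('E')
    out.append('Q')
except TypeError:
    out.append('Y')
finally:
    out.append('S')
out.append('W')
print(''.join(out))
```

Execution trace: 'X' (try body) → 'G' (inner try body, no exception) → 'E' (inner finally) → 'Q' (try body, no exception) → 'S' (finally) → 'W' (after the try/except). Output: XGEQSW

Answer: XGEQSW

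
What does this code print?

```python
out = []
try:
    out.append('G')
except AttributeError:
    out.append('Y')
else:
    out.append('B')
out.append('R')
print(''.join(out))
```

Execution trace: 'G' (try body, no exception) → 'B' (else) → 'R' (after the try/except). Output: GBR

Answer: GBR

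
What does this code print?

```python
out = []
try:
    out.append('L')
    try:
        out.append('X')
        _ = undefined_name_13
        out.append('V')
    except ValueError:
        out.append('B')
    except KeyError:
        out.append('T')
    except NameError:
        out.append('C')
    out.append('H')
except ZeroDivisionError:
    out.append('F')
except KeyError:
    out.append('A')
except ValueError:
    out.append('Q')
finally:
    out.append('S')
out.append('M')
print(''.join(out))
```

Execution trace: 'L' (try body) → 'X' (inner try body) → 'C' (inner except NameError) → 'H' (try body, no exception) → 'S' (finally) → 'M' (after the try/except). Output: LXCHSM

Answer: LXCHSM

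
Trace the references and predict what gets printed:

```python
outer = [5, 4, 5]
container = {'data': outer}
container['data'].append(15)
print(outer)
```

Key concept: dict holds reference to list.
Step by step:
`outer = [5, 4, 5]` → outer = [5, 4, 5]
`container = {'data': outer}` → container = {'data': [5, 4, 5]}
`container['data'].append(15)` → outer = [5, 4, 5, 15]; container = {'data': [5, 4, 5, 15]}
`print(outer)` → prints [5, 4, 5, 15]

Answer: [5, 4, 5, 15]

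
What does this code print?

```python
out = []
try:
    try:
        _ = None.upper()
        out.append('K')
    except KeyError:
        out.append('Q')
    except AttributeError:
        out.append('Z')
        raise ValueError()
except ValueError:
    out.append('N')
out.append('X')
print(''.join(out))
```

Execution trace: 'Z' (inner except AttributeError) → 'N' (outer except ValueError) → 'X' (after the try/except). Output: ZNX

Answer: ZNX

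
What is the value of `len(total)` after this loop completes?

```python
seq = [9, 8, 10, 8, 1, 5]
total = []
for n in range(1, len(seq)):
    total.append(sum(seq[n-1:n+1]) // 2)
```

Number of 2-element averages
`total` takes the values: [] → [8] → [8, 9] → [8, 9, 9] → [8, 9, 9, 4] → [8, 9, 9, 4, 3]
So `len(total)` = 5

Answer: 5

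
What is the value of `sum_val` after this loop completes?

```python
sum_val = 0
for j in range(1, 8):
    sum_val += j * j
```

Sum of squares 1² to 7² = 140
`sum_val` takes the values: 0 → 1 → 5 → 14 → 30 → 55 → 91 → 140

Answer: 140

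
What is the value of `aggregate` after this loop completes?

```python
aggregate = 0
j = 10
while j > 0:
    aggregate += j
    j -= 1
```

Sum 10 down to 1
`aggregate` takes the values: 0 → 10 → 19 → 27 → 34 → 40 → 45 → 49 → 52 → 54 → 55

Answer: 55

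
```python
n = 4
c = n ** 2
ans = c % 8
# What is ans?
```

Trace:
`n = 4` → n = 4
`c = n ** 2` → c = 16
`ans = c % 8` → ans = 0
So ans = 0

Answer: 0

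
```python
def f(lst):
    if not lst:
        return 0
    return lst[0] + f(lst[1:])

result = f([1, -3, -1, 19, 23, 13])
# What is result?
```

1 + (-3) + (-1) + 19 + 23 + 13 + 0 = 52

Answer: 52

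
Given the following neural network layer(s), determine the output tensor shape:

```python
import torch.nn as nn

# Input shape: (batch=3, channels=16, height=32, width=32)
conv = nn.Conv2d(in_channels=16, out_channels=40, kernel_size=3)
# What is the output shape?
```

Input: (3, 16, 32, 32) -> Output: (3, 40, 30, 30)

Answer: (3, 40, 30, 30)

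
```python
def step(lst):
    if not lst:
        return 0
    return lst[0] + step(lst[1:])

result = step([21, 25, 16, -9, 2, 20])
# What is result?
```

21 + 25 + 16 + (-9) + 2 + 20 + 0 = 75

Answer: 75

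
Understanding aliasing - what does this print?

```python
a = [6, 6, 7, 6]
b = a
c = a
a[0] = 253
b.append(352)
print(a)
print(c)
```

Key concept: multiple aliases.
Step by step:
`a = [6, 6, 7, 6]` → a = [6, 6, 7, 6]
`b = a` → b = [6, 6, 7, 6] (same object as a)
`c = a` → c = [6, 6, 7, 6] (same object as a, b)
`a[0] = 253` → a = [253, 6, 7, 6] (same object as b, c); b = [253, 6, 7, 6] (same object as a, c); c = [253, 6, 7, 6] (same object as a, b)
`b.append(352)` → a = [253, 6, 7, 6, 352] (same object as b, c); b = [253, 6, 7, 6, 352] (same object as a, c); c = [253, 6, 7, 6, 352] (same object as a, b)
`print(a)` → prints [253, 6, 7, 6, 352]
`print(c)` → prints [253, 6, 7, 6, 352]

Answer:
[253, 6, 7, 6, 352]
[253, 6, 7, 6, 352]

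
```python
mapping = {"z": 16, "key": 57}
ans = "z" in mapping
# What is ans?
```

Trace:
`mapping = {"z": 16, "key": 57}` → mapping = {'z': 16, 'key': 57}
`ans = "z" in mapping` → ans = True
So ans = True

Answer: True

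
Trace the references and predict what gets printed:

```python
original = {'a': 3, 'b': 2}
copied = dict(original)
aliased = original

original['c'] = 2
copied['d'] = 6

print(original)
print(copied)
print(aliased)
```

Key concept: dict() creates copy, assignment creates alias.
Step by step:
`original = {'a': 3, 'b': 2}` → original = {'a': 3, 'b': 2}
`copied = dict(original)` → copied = {'a': 3, 'b': 2}
`aliased = original` → aliased = {'a': 3, 'b': 2} (same object as original)
`original['c'] = 2` → original = {'a': 3, 'b': 2, 'c': 2} (same object as aliased); aliased = {'a': 3, 'b': 2, 'c': 2} (same object as original)
`copied['d'] = 6` → copied = {'a': 3, 'b': 2, 'd': 6}
`print(original)` → prints {'a': 3, 'b': 2, 'c': 2}
`print(copied)` → prints {'a': 3, 'b': 2, 'd': 6}
`print(aliased)` → prints {'a': 3, 'b': 2, 'c': 2}

Answer:
{'a': 3, 'b': 2, 'c': 2}
{'a': 3, 'b': 2, 'd': 6}
{'a': 3, 'b': 2, 'c': 2}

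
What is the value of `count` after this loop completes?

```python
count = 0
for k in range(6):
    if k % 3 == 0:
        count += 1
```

Count numbers divisible by 3 in range(6)
`count` takes the values: 0 → 1 → 2

Answer: 2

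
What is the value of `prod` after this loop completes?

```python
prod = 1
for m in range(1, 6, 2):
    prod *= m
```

Product of 1, 3, 5, ... up to 5
`prod` takes the values: 1 → 3 → 15

Answer: 15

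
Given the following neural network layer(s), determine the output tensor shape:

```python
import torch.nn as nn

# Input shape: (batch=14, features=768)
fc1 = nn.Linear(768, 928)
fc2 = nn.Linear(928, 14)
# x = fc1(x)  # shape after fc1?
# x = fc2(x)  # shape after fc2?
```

Input: (14, 768) -> after fc1: (14, 928) -> Output: (14, 14)

Answer: (14, 14)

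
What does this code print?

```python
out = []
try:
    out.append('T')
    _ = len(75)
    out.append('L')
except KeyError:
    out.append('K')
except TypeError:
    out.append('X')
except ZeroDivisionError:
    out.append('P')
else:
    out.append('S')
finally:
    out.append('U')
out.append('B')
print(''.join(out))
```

Execution trace: 'T' (try body) → 'X' (except TypeError) → 'U' (finally) → 'B' (after the try/except). Output: TXUB

Answer: TXUB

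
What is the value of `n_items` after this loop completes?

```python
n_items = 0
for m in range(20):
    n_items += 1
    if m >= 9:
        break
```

Loop breaks when m reaches 9, n_items is 10
`n_items` takes the values: 0 → 1 → 2 → 3 → 4 → 5 → 6 → 7 → 8 → 9 → 10

Answer: 10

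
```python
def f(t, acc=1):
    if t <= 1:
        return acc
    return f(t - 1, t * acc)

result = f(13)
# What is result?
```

Accumulator trace (n, acc): (13, 1) -> (12, 13) -> (11, 156) -> (10, 1716) -> (9, 17160) -> (8, 154440) -> (7, 1235520) -> (6, 8648640) -> (5, 51891840) -> (4, 259459200) -> (3, 1037836800) -> (2, 3113510400) -> (1, 6227020800) -> return 6227020800

Answer: 6227020800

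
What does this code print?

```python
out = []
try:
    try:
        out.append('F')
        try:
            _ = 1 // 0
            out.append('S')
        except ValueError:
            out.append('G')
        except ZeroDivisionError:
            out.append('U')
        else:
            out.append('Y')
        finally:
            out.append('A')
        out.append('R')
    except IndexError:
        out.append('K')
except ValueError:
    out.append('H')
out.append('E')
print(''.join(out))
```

Execution trace: 'F' (try body) → 'U' (inner except ZeroDivisionError) → 'A' (inner finally) → 'R' (try body, no exception) → 'E' (after the try/except). Output: FUARE

Answer: FUARE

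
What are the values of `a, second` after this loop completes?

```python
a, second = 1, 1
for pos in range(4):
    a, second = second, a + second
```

Fibonacci: after 4 iterations
`a, second` takes the values: (1, 1) → (1, 2) → (2, 3) → (3, 5) → (5, 8)

Answer: 5, 8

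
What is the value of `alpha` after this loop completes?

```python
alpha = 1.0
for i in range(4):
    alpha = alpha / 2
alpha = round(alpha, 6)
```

Halving LR 4 times: 1 / 2^4
`alpha` takes the values: 1.0 → 0.5 → 0.25 → 0.125 → 0.0625

Answer: 0.0625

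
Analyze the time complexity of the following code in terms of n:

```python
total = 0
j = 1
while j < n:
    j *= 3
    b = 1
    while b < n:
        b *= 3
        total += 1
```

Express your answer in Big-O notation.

Each loop level contributes: log n × log n. Multiplying the contributions gives O(log² n).

Answer: O(log² n)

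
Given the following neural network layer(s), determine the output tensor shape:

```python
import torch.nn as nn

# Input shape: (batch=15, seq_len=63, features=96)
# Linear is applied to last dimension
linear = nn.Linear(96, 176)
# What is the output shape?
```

Input: (15, 63, 96) -> Output: (15, 63, 176)

Answer: (15, 63, 176)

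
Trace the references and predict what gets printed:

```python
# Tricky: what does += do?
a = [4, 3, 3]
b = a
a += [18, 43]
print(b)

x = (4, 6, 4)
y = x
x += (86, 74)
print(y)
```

Key concept: += behavior differs for mutable vs immutable.
Step by step:
`a = [4, 3, 3]` → a = [4, 3, 3]
`b = a` → b = [4, 3, 3] (same object as a)
`a += [18, 43]` → a = [4, 3, 3, 18, 43] (same object as b); b = [4, 3, 3, 18, 43] (same object as a)
`print(b)` → prints [4, 3, 3, 18, 43]
`x = (4, 6, 4)` → x = (4, 6, 4)
`y = x` → y = (4, 6, 4)
`x += (86, 74)` → x = (4, 6, 4, 86, 74)
`print(y)` → prints (4, 6, 4)

Answer:
[4, 3, 3, 18, 43]
(4, 6, 4)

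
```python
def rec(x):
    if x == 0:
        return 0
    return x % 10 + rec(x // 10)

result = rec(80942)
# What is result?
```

Sum of digits of 80942: 2 + 4 + 9 + 0 + 8 = 23

Answer: 23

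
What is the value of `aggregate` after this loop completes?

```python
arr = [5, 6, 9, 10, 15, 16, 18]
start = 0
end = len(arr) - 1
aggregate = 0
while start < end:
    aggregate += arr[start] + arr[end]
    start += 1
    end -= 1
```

Sum of pairs from ends
`aggregate` takes the values: 0 → 23 → 45 → 69

Answer: 69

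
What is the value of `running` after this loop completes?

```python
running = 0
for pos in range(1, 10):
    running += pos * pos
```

Sum of squares 1² to 9² = 285
`running` takes the values: 0 → 1 → 5 → 14 → 30 → 55 → 91 → 140 → 204 → 285

Answer: 285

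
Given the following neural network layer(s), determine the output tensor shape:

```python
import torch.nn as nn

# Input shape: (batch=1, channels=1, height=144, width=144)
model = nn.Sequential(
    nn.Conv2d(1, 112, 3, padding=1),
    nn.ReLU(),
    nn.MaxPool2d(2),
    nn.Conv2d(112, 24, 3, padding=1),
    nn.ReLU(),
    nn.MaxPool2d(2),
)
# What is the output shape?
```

Input: (1, 1, 144, 144) -> after first Conv2d: (1, 112, 144, 144) -> after first MaxPool2d: (1, 112, 72, 72) -> after second Conv2d: (1, 24, 72, 72) -> Output: (1, 24, 36, 36)

Answer: (1, 24, 36, 36)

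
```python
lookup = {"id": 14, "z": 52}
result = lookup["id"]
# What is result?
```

Trace:
`lookup = {"id": 14, "z": 52}` → lookup = {'id': 14, 'z': 52}
`result = lookup["id"]` → result = 14
So result = 14

Answer: 14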